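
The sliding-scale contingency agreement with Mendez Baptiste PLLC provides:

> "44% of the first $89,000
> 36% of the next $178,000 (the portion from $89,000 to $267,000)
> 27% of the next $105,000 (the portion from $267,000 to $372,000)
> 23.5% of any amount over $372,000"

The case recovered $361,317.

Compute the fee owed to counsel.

First $89,000 at 44% = $39,160.00
Next $178,000 at 36% = $64,080.00
Remaining $94,317 at 27% = $25,465.59
Fee: $39,160.00 + $64,080.00 + $25,465.59 = $128,705.59

$128,705.59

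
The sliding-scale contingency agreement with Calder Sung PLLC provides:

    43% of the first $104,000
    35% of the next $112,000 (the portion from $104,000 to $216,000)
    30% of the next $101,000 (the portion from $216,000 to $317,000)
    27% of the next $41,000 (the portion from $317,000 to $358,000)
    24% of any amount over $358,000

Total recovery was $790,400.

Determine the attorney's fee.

$229,066.00

First $104,000 at 43% = $44,720.00
Next $112,000 at 35% = $39,200.00
Next $101,000 at 30% = $30,300.00
Next $41,000 at 27% = $11,070.00
Remaining $432,400 at 24% = $103,776.00
Fee: $44,720.00 + $39,200.00 + $30,300.00 + $11,070.00 + $103,776.00 = $229,066.00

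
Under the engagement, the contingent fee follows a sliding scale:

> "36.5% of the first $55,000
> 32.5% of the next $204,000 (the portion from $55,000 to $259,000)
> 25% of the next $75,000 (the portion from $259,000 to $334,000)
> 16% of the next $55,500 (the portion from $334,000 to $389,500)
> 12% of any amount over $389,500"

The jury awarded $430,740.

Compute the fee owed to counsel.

First $55,000 at 36.5% = $20,075.00
Next $204,000 at 32.5% = $66,300.00
Next $75,000 at 25% = $18,750.00
Next $55,500 at 16% = $8,880.00
Remaining $41,240 at 12% = $4,948.80
Fee: $20,075.00 + $66,300.00 + $18,750.00 + $8,880.00 + $4,948.80 = $118,953.80

$118,953.80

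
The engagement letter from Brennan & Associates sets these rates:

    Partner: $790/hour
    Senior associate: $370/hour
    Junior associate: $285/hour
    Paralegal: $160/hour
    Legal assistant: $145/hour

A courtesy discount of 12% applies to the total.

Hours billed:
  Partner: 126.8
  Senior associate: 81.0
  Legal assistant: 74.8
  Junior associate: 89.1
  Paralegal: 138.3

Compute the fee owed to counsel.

Partner: 126.8 × $790 = $100,172.00
Senior associate: 81.0 × $370 = $29,970.00
Junior associate: 89.1 × $285 = $25,393.50
Paralegal: 138.3 × $160 = $22,128.00
Legal assistant: 74.8 × $145 = $10,846.00
Subtotal: $188,509.50
Less 12% discount: −$22,621.14
Total: $188,509.50 − $22,621.14 = $165,888.36

$165,888.36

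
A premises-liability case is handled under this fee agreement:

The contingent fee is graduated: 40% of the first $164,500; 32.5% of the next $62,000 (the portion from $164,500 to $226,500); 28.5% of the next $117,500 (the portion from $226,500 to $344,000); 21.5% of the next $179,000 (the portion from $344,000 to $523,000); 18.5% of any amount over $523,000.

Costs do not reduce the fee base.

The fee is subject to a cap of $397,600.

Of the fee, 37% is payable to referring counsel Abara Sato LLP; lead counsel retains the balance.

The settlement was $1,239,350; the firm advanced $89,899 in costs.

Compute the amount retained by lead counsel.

$182,981.77

Fee base is the gross recovery, $1,239,350; costs are reimbursed separately.
First $164,500 at 40% = $65,800.00
Next $62,000 at 32.5% = $20,150.00
Next $117,500 at 28.5% = $33,487.50
Next $179,000 at 21.5% = $38,485.00
Remaining $716,350 at 18.5% = $132,524.75
Fee: $65,800.00 + $20,150.00 + $33,487.50 + $38,485.00 + $132,524.75 = $290,447.25
$290,447.25 is under the $397,600 cap.
Referral share: 37% of $290,447.25 = $107,465.48; lead counsel retains $290,447.25 − $107,465.48 = $182,981.77.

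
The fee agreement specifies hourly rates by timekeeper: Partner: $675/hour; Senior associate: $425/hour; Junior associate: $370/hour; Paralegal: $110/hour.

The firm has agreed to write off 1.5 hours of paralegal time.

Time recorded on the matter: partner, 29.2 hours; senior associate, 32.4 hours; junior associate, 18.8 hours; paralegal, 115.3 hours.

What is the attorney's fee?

$52,954.00

Partner: 29.2 × $675 = $19,710.00
Senior associate: 32.4 × $425 = $13,770.00
Junior associate: 18.8 × $370 = $6,956.00
Paralegal: 115.3 × $110 = $12,683.00
Subtotal: $53,119.00
Write-off: 1.5 × $110 = $165.00
Total: $53,119.00 − $165.00 = $52,954.00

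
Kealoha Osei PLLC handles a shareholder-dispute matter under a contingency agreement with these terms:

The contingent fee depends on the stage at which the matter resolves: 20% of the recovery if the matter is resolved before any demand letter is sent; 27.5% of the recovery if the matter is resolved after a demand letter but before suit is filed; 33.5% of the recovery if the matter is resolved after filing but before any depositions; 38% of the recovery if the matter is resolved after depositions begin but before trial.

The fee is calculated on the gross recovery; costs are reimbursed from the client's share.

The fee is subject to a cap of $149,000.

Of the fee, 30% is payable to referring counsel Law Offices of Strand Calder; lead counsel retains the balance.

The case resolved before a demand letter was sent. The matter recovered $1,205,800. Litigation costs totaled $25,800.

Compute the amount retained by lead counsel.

Fee base is the gross recovery, $1,205,800; costs are reimbursed separately.
The matter resolved before a demand letter was sent, so the 20% rate applies.
$1,205,800 × 20% = $241,160.00
$241,160.00 exceeds the $149,000 cap, so the fee is capped at $149,000.00.
Referral share: 30% of $149,000.00 = $44,700.00; lead counsel retains $149,000.00 − $44,700.00 = $104,300.00.

$104,300.00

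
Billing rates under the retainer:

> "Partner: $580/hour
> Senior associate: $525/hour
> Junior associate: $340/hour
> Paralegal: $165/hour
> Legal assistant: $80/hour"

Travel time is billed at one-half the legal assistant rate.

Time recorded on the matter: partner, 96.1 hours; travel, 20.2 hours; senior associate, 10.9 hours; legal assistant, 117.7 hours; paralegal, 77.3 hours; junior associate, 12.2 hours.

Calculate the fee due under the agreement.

$88,587.00

Partner: 96.1 × $580 = $55,738.00
Senior associate: 10.9 × $525 = $5,722.50
Junior associate: 12.2 × $340 = $4,148.00
Paralegal: 77.3 × $165 = $12,754.50
Legal assistant: 117.7 × $80 = $9,416.00
Subtotal: $55,738.00 + $5,722.50 + $4,148.00 + $12,754.50 + $9,416.00 = $87,779.00
Travel: 20.2 × ($80 ÷ 2) = 20.2 × $40.00 = $808.00
Total: $87,779.00 + $808.00 = $88,587.00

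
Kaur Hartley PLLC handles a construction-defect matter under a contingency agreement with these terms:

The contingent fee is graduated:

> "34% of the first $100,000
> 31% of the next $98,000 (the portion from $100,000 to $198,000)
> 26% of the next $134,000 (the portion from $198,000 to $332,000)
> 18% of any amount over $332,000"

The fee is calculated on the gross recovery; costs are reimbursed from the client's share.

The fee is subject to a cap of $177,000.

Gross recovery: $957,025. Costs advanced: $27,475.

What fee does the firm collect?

Fee base is the gross recovery, $957,025; costs are reimbursed separately.
First $100,000 at 34% = $34,000.00
Next $98,000 at 31% = $30,380.00
Next $134,000 at 26% = $34,840.00
Remaining $625,025 at 18% = $112,504.50
Fee: $34,000.00 + $30,380.00 + $34,840.00 + $112,504.50 = $211,724.50
$211,724.50 exceeds the $177,000 cap, so the fee is capped at $177,000.00.

$177,000.00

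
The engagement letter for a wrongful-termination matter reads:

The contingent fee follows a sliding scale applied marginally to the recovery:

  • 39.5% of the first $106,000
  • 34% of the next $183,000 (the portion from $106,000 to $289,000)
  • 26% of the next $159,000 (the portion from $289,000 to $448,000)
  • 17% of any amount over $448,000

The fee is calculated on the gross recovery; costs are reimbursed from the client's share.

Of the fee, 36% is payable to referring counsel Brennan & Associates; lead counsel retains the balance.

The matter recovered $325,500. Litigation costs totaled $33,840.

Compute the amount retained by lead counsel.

Fee base is the gross recovery, $325,500; costs are reimbursed separately.
First $106,000 at 39.5% = $41,870.00
Next $183,000 at 34% = $62,220.00
Remaining $36,500 at 26% = $9,490.00
Fee: $41,870.00 + $62,220.00 + $9,490.00 = $113,580.00
Referral share: 36% of $113,580.00 = $40,888.80; lead counsel retains $113,580.00 − $40,888.80 = $72,691.20.

$72,691.20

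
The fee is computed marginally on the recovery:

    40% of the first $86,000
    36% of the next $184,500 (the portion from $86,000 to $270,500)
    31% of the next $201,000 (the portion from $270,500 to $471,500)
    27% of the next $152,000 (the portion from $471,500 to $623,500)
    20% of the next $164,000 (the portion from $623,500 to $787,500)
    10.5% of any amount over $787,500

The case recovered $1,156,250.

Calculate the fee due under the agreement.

First $86,000 at 40% = $34,400.00
Next $184,500 at 36% = $66,420.00
Next $201,000 at 31% = $62,310.00
Next $152,000 at 27% = $41,040.00
Next $164,000 at 20% = $32,800.00
Remaining $368,750 at 10.5% = $38,718.75
Fee: $34,400.00 + $66,420.00 + $62,310.00 + $41,040.00 + $32,800.00 + $38,718.75 = $275,688.75

$275,688.75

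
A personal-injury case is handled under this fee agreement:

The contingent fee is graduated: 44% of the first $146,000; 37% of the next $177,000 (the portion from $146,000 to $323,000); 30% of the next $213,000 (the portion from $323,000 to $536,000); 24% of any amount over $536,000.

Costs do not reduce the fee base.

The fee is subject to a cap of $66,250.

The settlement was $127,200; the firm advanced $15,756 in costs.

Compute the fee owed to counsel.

Fee base is the gross recovery, $127,200; costs are reimbursed separately.
First $127,200 at 44% = $55,968.00
$55,968.00 is under the $66,250 cap.

$55,968.00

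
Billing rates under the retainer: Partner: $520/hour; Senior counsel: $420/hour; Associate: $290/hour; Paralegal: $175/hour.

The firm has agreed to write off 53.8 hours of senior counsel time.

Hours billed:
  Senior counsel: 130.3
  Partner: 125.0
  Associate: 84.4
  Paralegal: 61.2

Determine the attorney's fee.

Partner: 125.0 × $520 = $65,000.00
Senior counsel: 130.3 × $420 = $54,726.00
Associate: 84.4 × $290 = $24,476.00
Paralegal: 61.2 × $175 = $10,710.00
Subtotal: $154,912.00
Write-off: 53.8 × $420 = $22,596.00
Total: $154,912.00 − $22,596.00 = $132,316.00

$132,316.00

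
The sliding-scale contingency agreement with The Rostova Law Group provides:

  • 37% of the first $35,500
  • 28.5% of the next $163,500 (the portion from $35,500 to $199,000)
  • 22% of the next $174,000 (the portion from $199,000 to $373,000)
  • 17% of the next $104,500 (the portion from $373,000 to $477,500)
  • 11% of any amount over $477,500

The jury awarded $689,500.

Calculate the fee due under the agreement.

First $35,500 at 37% = $13,135.00
Next $163,500 at 28.5% = $46,597.50
Next $174,000 at 22% = $38,280.00
Next $104,500 at 17% = $17,765.00
Remaining $212,000 at 11% = $23,320.00
Fee: $13,135.00 + $46,597.50 + $38,280.00 + $17,765.00 + $23,320.00 = $139,097.50

$139,097.50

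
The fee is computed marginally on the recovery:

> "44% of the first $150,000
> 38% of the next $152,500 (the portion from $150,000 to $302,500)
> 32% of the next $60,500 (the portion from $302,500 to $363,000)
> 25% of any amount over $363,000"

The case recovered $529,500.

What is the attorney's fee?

$184,935.00

First $150,000 at 44% = $66,000.00
Next $152,500 at 38% = $57,950.00
Next $60,500 at 32% = $19,360.00
Remaining $166,500 at 25% = $41,625.00
Fee: $66,000.00 + $57,950.00 + $19,360.00 + $41,625.00 = $184,935.00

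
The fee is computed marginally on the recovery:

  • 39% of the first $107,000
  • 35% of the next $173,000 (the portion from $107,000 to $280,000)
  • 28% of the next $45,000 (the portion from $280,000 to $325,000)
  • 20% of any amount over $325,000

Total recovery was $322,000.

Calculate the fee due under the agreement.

First $107,000 at 39% = $41,730.00
Next $173,000 at 35% = $60,550.00
Remaining $42,000 at 28% = $11,760.00
Fee: $41,730.00 + $60,550.00 + $11,760.00 = $114,040.00

$114,040.00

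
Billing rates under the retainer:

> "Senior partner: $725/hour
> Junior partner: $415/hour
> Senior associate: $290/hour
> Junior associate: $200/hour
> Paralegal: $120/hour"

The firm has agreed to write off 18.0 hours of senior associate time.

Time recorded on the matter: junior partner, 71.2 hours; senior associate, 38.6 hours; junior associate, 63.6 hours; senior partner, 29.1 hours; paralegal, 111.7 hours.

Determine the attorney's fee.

Senior partner: 29.1 × $725 = $21,097.50
Junior partner: 71.2 × $415 = $29,548.00
Senior associate: 38.6 × $290 = $11,194.00
Junior associate: 63.6 × $200 = $12,720.00
Paralegal: 111.7 × $120 = $13,404.00
Subtotal: $87,963.50
Write-off: 18.0 × $290 = $5,220.00
Total: $87,963.50 − $5,220.00 = $82,743.50

$82,743.50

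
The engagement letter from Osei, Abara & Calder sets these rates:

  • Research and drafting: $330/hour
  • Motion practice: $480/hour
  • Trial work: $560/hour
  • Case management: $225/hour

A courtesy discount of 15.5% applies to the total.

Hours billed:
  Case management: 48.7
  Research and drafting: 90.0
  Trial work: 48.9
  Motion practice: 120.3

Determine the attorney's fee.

$106,288.75

Research and drafting: 90.0 × $330 = $29,700.00
Motion practice: 120.3 × $480 = $57,744.00
Trial work: 48.9 × $560 = $27,384.00
Case management: 48.7 × $225 = $10,957.50
Subtotal: $125,785.50
Less 15.5% discount: −$19,496.75
Total: $125,785.50 − $19,496.75 = $106,288.75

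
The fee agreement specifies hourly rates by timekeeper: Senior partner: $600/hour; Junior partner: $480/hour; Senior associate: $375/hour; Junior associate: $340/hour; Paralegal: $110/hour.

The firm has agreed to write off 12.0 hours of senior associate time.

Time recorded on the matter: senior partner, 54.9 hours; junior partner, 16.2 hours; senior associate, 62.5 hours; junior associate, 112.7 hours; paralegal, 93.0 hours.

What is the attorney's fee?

$108,201.50

Senior partner: 54.9 × $600 = $32,940.00
Junior partner: 16.2 × $480 = $7,776.00
Senior associate: 62.5 × $375 = $23,437.50
Junior associate: 112.7 × $340 = $38,318.00
Paralegal: 93.0 × $110 = $10,230.00
Subtotal: $112,701.50
Write-off: 12.0 × $375 = $4,500.00
Total: $112,701.50 − $4,500.00 = $108,201.50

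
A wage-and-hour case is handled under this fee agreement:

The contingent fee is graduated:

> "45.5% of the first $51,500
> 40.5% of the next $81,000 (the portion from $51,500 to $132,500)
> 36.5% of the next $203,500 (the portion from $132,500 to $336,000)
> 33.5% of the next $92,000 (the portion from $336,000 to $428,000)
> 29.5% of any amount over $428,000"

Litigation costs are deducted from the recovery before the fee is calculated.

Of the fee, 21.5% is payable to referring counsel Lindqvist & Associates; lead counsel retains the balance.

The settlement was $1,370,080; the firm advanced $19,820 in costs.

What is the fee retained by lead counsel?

$340,220.33

Fee base (net of costs): $1,370,080 − $19,820 = $1,350,260
First $51,500 at 45.5% = $23,432.50
Next $81,000 at 40.5% = $32,805.00
Next $203,500 at 36.5% = $74,277.50
Next $92,000 at 33.5% = $30,820.00
Remaining $922,260 at 29.5% = $272,066.70
Fee: $23,432.50 + $32,805.00 + $74,277.50 + $30,820.00 + $272,066.70 = $433,401.70
Referral share: 21.5% of $433,401.70 = $93,181.37; lead counsel retains $433,401.70 − $93,181.37 = $340,220.33.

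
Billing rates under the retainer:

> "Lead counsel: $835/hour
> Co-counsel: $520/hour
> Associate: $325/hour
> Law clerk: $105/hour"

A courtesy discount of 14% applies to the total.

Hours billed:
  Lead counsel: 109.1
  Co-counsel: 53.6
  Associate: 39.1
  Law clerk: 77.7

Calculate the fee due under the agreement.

Lead counsel: 109.1 × $835 = $91,098.50
Co-counsel: 53.6 × $520 = $27,872.00
Associate: 39.1 × $325 = $12,707.50
Law clerk: 77.7 × $105 = $8,158.50
Subtotal: $139,836.50
Less 14% discount: −$19,577.11
Total: $139,836.50 − $19,577.11 = $120,259.39

$120,259.39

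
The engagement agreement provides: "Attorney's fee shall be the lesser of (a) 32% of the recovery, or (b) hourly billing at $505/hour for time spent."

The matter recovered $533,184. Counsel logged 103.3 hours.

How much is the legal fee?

$52,166.50

(a) 32% of $533,184 = $170,618.88
(b) 103.3 × $505 = $52,166.50
The lesser is (b): $52,166.50.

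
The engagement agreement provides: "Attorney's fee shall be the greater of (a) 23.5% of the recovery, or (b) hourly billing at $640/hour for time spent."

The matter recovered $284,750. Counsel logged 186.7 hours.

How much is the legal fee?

(a) 23.5% of $284,750 = $66,916.25
(b) 186.7 × $640 = $119,488.00
The greater is (b): $119,488.00.

$119,488.00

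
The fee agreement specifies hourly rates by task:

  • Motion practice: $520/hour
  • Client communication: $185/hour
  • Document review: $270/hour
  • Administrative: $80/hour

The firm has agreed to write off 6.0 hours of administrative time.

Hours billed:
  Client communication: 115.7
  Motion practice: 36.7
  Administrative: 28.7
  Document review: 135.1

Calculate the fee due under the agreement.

Motion practice: 36.7 × $520 = $19,084.00
Client communication: 115.7 × $185 = $21,404.50
Document review: 135.1 × $270 = $36,477.00
Administrative: 28.7 × $80 = $2,296.00
Subtotal: $79,261.50
Write-off: 6.0 × $80 = $480.00
Total: $79,261.50 − $480.00 = $78,781.50

$78,781.50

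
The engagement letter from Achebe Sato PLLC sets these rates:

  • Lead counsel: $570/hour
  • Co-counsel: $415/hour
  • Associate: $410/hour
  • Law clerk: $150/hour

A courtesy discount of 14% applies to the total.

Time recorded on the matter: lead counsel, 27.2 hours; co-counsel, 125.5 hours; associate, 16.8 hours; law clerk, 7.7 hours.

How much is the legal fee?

$65,041.37

Lead counsel: 27.2 × $570 = $15,504.00
Co-counsel: 125.5 × $415 = $52,082.50
Associate: 16.8 × $410 = $6,888.00
Law clerk: 7.7 × $150 = $1,155.00
Subtotal: $75,629.50
Less 14% discount: −$10,588.13
Total: $75,629.50 − $10,588.13 = $65,041.37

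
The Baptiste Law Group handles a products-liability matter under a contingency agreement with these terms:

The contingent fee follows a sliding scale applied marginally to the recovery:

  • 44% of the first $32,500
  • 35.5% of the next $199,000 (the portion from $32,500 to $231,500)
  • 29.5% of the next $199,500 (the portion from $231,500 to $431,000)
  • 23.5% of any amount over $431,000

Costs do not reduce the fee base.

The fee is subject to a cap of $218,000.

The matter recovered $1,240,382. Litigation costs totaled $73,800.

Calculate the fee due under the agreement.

Fee base is the gross recovery, $1,240,382; costs are reimbursed separately.
First $32,500 at 44% = $14,300.00
Next $199,000 at 35.5% = $70,645.00
Next $199,500 at 29.5% = $58,852.50
Remaining $809,382 at 23.5% = $190,204.77
Fee: $14,300.00 + $70,645.00 + $58,852.50 + $190,204.77 = $334,002.27
$334,002.27 exceeds the $218,000 cap, so the fee is capped at $218,000.00.

$218,000.00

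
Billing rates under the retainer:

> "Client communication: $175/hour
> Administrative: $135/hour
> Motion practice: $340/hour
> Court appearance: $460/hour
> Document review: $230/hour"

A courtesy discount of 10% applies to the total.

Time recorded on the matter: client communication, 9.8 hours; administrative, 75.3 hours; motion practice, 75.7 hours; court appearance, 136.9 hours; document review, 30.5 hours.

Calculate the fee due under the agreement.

Client communication: 9.8 × $175 = $1,715.00
Administrative: 75.3 × $135 = $10,165.50
Motion practice: 75.7 × $340 = $25,738.00
Court appearance: 136.9 × $460 = $62,974.00
Document review: 30.5 × $230 = $7,015.00
Subtotal: $107,607.50
Less 10% discount: −$10,760.75
Total: $107,607.50 − $10,760.75 = $96,846.75

$96,846.75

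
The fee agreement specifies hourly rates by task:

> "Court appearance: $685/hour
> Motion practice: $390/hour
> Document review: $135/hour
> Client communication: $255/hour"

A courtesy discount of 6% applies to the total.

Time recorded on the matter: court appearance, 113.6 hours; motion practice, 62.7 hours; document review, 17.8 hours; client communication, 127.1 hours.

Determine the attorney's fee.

Court appearance: 113.6 × $685 = $77,816.00
Motion practice: 62.7 × $390 = $24,453.00
Document review: 17.8 × $135 = $2,403.00
Client communication: 127.1 × $255 = $32,410.50
Subtotal: $137,082.50
Less 6% discount: −$8,224.95
Total: $137,082.50 − $8,224.95 = $128,857.55

$128,857.55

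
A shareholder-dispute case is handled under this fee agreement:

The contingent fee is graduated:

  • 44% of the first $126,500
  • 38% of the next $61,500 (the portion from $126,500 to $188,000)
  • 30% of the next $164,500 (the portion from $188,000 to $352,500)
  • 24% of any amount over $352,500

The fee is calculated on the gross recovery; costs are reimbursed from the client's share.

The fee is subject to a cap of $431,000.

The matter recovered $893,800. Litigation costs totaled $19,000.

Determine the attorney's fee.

$258,292.00

Fee base is the gross recovery, $893,800; costs are reimbursed separately.
First $126,500 at 44% = $55,660.00
Next $61,500 at 38% = $23,370.00
Next $164,500 at 30% = $49,350.00
Remaining $541,300 at 24% = $129,912.00
Fee: $55,660.00 + $23,370.00 + $49,350.00 + $129,912.00 = $258,292.00
$258,292.00 is under the $431,000 cap.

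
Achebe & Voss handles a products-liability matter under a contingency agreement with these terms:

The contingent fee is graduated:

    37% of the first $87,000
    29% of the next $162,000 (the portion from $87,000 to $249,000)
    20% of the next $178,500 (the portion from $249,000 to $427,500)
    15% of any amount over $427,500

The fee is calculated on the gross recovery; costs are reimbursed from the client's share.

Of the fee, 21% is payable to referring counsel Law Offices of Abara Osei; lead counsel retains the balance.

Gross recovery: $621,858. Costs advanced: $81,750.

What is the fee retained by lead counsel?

Fee base is the gross recovery, $621,858; costs are reimbursed separately.
First $87,000 at 37% = $32,190.00
Next $162,000 at 29% = $46,980.00
Next $178,500 at 20% = $35,700.00
Remaining $194,358 at 15% = $29,153.70
Fee: $32,190.00 + $46,980.00 + $35,700.00 + $29,153.70 = $144,023.70
Referral share: 21% of $144,023.70 = $30,244.98; lead counsel retains $144,023.70 − $30,244.98 = $113,778.72.

$113,778.72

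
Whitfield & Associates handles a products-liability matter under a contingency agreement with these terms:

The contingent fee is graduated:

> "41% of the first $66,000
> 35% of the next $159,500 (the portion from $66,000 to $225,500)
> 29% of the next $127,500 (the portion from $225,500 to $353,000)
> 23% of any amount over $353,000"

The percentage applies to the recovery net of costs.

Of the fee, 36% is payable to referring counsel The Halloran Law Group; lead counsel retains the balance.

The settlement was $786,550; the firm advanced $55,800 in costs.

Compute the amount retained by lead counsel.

$132,315.20

Fee base (net of costs): $786,550 − $55,800 = $730,750
First $66,000 at 41% = $27,060.00
Next $159,500 at 35% = $55,825.00
Next $127,500 at 29% = $36,975.00
Remaining $377,750 at 23% = $86,882.50
Fee: $27,060.00 + $55,825.00 + $36,975.00 + $86,882.50 = $206,742.50
Referral share: 36% of $206,742.50 = $74,427.30; lead counsel retains $206,742.50 − $74,427.30 = $132,315.20.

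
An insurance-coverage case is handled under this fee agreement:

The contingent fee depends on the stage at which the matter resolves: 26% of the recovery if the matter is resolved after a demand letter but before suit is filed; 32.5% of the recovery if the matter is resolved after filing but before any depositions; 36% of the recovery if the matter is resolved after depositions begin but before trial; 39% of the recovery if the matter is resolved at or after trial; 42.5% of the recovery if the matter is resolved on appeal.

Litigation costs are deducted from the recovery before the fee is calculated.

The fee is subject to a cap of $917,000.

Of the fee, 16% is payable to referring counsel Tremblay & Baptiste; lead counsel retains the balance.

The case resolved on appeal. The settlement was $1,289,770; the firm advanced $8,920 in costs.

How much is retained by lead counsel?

$457,263.45

Fee base (net of costs): $1,289,770 − $8,920 = $1,280,850
The matter resolved on appeal, so the 42.5% rate applies.
$1,280,850 × 42.5% = $544,361.25
$544,361.25 is under the $917,000 cap.
Referral share: 16% of $544,361.25 = $87,097.80; lead counsel retains $544,361.25 − $87,097.80 = $457,263.45.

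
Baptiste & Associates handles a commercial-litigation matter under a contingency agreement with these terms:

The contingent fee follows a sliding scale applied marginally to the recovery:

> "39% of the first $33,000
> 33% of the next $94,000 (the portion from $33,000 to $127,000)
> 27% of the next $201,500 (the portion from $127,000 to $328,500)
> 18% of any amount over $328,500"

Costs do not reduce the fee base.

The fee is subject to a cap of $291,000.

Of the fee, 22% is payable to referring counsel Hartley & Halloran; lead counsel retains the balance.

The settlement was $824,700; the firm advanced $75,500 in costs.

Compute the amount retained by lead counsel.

$146,336.58

Fee base is the gross recovery, $824,700; costs are reimbursed separately.
First $33,000 at 39% = $12,870.00
Next $94,000 at 33% = $31,020.00
Next $201,500 at 27% = $54,405.00
Remaining $496,200 at 18% = $89,316.00
Fee: $12,870.00 + $31,020.00 + $54,405.00 + $89,316.00 = $187,611.00
$187,611.00 is under the $291,000 cap.
Referral share: 22% of $187,611.00 = $41,274.42; lead counsel retains $187,611.00 − $41,274.42 = $146,336.58.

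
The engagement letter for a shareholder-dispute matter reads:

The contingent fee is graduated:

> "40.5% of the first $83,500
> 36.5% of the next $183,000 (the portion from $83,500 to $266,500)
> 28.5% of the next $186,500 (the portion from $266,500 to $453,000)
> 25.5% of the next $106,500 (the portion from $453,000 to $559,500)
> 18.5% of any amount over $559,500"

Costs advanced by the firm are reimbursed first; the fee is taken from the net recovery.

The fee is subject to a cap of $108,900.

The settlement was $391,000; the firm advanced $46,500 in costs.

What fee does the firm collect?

$108,900.00

Fee base (net of costs): $391,000 − $46,500 = $344,500
First $83,500 at 40.5% = $33,817.50
Next $183,000 at 36.5% = $66,795.00
Remaining $78,000 at 28.5% = $22,230.00
Fee: $33,817.50 + $66,795.00 + $22,230.00 = $122,842.50
$122,842.50 exceeds the $108,900 cap, so the fee is capped at $108,900.00.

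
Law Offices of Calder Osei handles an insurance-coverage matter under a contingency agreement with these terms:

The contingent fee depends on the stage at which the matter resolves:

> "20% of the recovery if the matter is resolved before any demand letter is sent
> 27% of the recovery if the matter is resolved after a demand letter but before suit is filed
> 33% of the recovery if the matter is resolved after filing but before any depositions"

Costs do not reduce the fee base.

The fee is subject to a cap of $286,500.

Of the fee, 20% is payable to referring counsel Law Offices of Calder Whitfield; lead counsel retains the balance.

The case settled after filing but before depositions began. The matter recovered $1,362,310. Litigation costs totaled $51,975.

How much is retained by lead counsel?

$229,200.00

Fee base is the gross recovery, $1,362,310; costs are reimbursed separately.
The matter settled after filing but before depositions began, so the 33% rate applies.
$1,362,310 × 33% = $449,562.30
$449,562.30 exceeds the $286,500 cap, so the fee is capped at $286,500.00.
Referral share: 20% of $286,500.00 = $57,300.00; lead counsel retains $286,500.00 − $57,300.00 = $229,200.00.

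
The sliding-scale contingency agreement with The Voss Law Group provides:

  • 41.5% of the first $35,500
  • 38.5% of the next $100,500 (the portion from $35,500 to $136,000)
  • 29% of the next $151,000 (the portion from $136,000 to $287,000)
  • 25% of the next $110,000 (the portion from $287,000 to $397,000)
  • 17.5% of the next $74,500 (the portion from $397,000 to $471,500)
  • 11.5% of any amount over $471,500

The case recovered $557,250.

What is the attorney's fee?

$147,613.75

First $35,500 at 41.5% = $14,732.50
Next $100,500 at 38.5% = $38,692.50
Next $151,000 at 29% = $43,790.00
Next $110,000 at 25% = $27,500.00
Next $74,500 at 17.5% = $13,037.50
Remaining $85,750 at 11.5% = $9,861.25
Fee: $14,732.50 + $38,692.50 + $43,790.00 + $27,500.00 + $13,037.50 + $9,861.25 = $147,613.75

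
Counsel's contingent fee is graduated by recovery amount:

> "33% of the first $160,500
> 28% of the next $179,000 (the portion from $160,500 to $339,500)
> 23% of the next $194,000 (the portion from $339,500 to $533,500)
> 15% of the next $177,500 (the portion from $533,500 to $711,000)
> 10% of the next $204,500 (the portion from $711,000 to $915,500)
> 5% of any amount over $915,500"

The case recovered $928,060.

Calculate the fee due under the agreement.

$195,408.00

First $160,500 at 33% = $52,965.00
Next $179,000 at 28% = $50,120.00
Next $194,000 at 23% = $44,620.00
Next $177,500 at 15% = $26,625.00
Next $204,500 at 10% = $20,450.00
Remaining $12,560 at 5% = $628.00
Fee: $52,965.00 + $50,120.00 + $44,620.00 + $26,625.00 + $20,450.00 + $628.00 = $195,408.00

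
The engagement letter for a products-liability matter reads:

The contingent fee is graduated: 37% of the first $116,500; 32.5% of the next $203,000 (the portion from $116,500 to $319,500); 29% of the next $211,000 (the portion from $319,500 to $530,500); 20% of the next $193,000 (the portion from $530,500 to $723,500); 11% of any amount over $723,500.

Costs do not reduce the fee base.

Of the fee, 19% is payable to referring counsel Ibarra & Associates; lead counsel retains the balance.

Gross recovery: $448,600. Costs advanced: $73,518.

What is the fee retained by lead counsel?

Fee base is the gross recovery, $448,600; costs are reimbursed separately.
First $116,500 at 37% = $43,105.00
Next $203,000 at 32.5% = $65,975.00
Remaining $129,100 at 29% = $37,439.00
Fee: $43,105.00 + $65,975.00 + $37,439.00 = $146,519.00
Referral share: 19% of $146,519.00 = $27,838.61; lead counsel retains $146,519.00 − $27,838.61 = $118,680.39.

$118,680.39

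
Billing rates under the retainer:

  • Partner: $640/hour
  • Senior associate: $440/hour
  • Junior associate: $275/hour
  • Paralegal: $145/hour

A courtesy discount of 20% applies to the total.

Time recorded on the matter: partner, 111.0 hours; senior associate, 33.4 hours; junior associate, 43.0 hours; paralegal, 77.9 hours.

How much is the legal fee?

Partner: 111.0 × $640 = $71,040.00
Senior associate: 33.4 × $440 = $14,696.00
Junior associate: 43.0 × $275 = $11,825.00
Paralegal: 77.9 × $145 = $11,295.50
Subtotal: $108,856.50
Less 20% discount: −$21,771.30
Total: $108,856.50 − $21,771.30 = $87,085.20

$87,085.20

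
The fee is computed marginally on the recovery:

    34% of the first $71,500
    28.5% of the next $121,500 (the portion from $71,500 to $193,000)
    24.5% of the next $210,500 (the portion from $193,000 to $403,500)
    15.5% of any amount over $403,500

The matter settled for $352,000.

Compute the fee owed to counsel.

First $71,500 at 34% = $24,310.00
Next $121,500 at 28.5% = $34,627.50
Remaining $159,000 at 24.5% = $38,955.00
Fee: $24,310.00 + $34,627.50 + $38,955.00 = $97,892.50

$97,892.50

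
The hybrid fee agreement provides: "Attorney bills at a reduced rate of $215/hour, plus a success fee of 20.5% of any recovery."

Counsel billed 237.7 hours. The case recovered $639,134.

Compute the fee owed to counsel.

Hourly: 237.7 × $215 = $51,105.50
Success fee: 20.5% of $639,134 = $131,022.47
Total: $51,105.50 + $131,022.47 = $182,127.97

$182,127.97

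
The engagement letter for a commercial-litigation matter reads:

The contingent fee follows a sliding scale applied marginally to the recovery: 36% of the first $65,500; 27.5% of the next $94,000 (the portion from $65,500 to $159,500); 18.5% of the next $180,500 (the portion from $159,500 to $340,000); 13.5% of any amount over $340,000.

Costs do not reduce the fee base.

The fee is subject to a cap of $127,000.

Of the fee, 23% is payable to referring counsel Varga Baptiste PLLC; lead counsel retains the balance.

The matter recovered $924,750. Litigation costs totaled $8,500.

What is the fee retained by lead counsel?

Fee base is the gross recovery, $924,750; costs are reimbursed separately.
First $65,500 at 36% = $23,580.00
Next $94,000 at 27.5% = $25,850.00
Next $180,500 at 18.5% = $33,392.50
Remaining $584,750 at 13.5% = $78,941.25
Fee: $23,580.00 + $25,850.00 + $33,392.50 + $78,941.25 = $161,763.75
$161,763.75 exceeds the $127,000 cap, so the fee is capped at $127,000.00.
Referral share: 23% of $127,000.00 = $29,210.00; lead counsel retains $127,000.00 − $29,210.00 = $97,790.00.

$97,790.00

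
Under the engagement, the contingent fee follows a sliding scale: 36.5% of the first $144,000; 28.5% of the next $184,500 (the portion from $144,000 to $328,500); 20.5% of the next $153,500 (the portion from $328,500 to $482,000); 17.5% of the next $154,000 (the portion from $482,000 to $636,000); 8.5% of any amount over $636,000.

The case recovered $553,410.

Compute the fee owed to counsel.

First $144,000 at 36.5% = $52,560.00
Next $184,500 at 28.5% = $52,582.50
Next $153,500 at 20.5% = $31,467.50
Remaining $71,410 at 17.5% = $12,496.75
Fee: $52,560.00 + $52,582.50 + $31,467.50 + $12,496.75 = $149,106.75

$149,106.75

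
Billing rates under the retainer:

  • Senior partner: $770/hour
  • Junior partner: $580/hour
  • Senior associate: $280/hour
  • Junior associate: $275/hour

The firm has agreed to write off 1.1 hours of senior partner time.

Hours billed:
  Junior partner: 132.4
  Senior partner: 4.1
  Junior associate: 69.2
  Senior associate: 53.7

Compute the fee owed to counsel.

Senior partner: 4.1 × $770 = $3,157.00
Junior partner: 132.4 × $580 = $76,792.00
Senior associate: 53.7 × $280 = $15,036.00
Junior associate: 69.2 × $275 = $19,030.00
Subtotal: $114,015.00
Write-off: 1.1 × $770 = $847.00
Total: $114,015.00 − $847.00 = $113,168.00

$113,168.00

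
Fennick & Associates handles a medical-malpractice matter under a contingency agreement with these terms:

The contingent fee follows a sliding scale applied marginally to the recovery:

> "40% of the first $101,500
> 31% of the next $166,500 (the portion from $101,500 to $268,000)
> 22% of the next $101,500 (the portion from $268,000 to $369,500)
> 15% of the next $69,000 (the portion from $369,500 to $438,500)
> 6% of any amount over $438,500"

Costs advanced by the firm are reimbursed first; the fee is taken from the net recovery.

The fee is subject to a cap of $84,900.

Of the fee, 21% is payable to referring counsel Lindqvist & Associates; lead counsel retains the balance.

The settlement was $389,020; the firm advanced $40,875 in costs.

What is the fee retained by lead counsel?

Fee base (net of costs): $389,020 − $40,875 = $348,145
First $101,500 at 40% = $40,600.00
Next $166,500 at 31% = $51,615.00
Remaining $80,145 at 22% = $17,631.90
Fee: $40,600.00 + $51,615.00 + $17,631.90 = $109,846.90
$109,846.90 exceeds the $84,900 cap, so the fee is capped at $84,900.00.
Referral share: 21% of $84,900.00 = $17,829.00; lead counsel retains $84,900.00 − $17,829.00 = $67,071.00.

$67,071.00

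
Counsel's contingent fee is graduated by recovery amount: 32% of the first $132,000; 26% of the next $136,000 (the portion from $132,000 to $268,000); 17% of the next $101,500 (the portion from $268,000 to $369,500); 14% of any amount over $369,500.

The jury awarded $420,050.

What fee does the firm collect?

First $132,000 at 32% = $42,240.00
Next $136,000 at 26% = $35,360.00
Next $101,500 at 17% = $17,255.00
Remaining $50,550 at 14% = $7,077.00
Fee: $42,240.00 + $35,360.00 + $17,255.00 + $7,077.00 = $101,932.00

$101,932.00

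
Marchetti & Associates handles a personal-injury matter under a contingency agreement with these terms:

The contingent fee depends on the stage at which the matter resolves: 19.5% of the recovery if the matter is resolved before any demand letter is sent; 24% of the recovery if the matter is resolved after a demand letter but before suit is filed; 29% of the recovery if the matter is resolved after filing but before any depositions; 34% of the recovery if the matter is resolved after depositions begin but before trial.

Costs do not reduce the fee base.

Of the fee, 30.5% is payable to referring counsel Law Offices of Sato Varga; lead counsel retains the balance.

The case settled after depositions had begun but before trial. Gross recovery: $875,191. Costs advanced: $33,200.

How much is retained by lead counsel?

$206,807.63

Fee base is the gross recovery, $875,191; costs are reimbursed separately.
The matter settled after depositions had begun but before trial, so the 34% rate applies.
$875,191 × 34% = $297,564.94
Referral share: 30.5% of $297,564.94 = $90,757.31; lead counsel retains $297,564.94 − $90,757.31 = $206,807.63.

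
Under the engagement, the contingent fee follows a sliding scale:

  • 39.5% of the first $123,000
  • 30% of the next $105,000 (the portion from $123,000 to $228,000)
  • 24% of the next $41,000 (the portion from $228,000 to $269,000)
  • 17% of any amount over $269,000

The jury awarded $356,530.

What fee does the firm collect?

$104,805.10

First $123,000 at 39.5% = $48,585.00
Next $105,000 at 30% = $31,500.00
Next $41,000 at 24% = $9,840.00
Remaining $87,530 at 17% = $14,880.10
Fee: $48,585.00 + $31,500.00 + $9,840.00 + $14,880.10 = $104,805.10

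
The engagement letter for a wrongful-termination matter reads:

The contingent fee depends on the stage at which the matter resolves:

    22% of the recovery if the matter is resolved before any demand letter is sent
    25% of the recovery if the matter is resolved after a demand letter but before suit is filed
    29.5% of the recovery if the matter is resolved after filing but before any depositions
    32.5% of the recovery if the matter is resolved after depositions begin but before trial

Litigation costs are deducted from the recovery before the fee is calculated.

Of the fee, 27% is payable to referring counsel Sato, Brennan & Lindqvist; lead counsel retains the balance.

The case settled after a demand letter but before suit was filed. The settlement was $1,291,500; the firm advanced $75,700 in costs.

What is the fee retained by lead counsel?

Fee base (net of costs): $1,291,500 − $75,700 = $1,215,800
The matter settled after a demand letter but before suit was filed, so the 25% rate applies.
$1,215,800 × 25% = $303,950.00
Referral share: 27% of $303,950.00 = $82,066.50; lead counsel retains $303,950.00 − $82,066.50 = $221,883.50.

$221,883.50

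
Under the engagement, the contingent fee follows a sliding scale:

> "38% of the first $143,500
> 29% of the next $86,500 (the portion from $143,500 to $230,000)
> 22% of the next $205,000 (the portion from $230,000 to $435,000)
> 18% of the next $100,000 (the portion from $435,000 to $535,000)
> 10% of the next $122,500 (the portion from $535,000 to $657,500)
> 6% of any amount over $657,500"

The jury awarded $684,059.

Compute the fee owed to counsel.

$156,558.54

First $143,500 at 38% = $54,530.00
Next $86,500 at 29% = $25,085.00
Next $205,000 at 22% = $45,100.00
Next $100,000 at 18% = $18,000.00
Next $122,500 at 10% = $12,250.00
Remaining $26,559 at 6% = $1,593.54
Fee: $54,530.00 + $25,085.00 + $45,100.00 + $18,000.00 + $12,250.00 + $1,593.54 = $156,558.54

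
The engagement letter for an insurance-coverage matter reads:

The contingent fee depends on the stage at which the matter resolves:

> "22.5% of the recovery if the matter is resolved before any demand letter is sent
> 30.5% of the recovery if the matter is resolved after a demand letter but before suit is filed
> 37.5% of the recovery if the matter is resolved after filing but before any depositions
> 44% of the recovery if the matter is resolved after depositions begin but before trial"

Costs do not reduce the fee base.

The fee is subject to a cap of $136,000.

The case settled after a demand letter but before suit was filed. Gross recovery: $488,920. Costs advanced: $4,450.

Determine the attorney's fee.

$136,000.00

Fee base is the gross recovery, $488,920; costs are reimbursed separately.
The matter settled after a demand letter but before suit was filed, so the 30.5% rate applies.
$488,920 × 30.5% = $149,120.60
$149,120.60 exceeds the $136,000 cap, so the fee is capped at $136,000.00.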